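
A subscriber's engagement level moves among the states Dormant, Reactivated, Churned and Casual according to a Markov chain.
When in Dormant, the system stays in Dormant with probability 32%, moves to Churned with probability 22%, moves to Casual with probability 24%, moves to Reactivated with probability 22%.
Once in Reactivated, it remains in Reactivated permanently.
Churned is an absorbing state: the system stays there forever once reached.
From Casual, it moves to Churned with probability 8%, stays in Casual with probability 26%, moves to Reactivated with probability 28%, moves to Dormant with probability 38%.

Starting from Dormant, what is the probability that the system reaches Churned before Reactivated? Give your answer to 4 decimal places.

Let h(s) be the probability of absorption at Churned starting from transient state s. Then h(Churned) = 1 and h(Reactivated) = 0. By first-step analysis:
h(Dormant) = 0.32·h(Dormant) + 0.22·0 + 0.22·1 + 0.24·h(Casual)
h(Casual) = 0.38·h(Dormant) + 0.28·0 + 0.08·1 + 0.26·h(Casual)
Solving: h(Dormant) = 0.4417, h(Casual) = 0.3350.
Starting from Dormant, the probability is 0.4417.

0.4417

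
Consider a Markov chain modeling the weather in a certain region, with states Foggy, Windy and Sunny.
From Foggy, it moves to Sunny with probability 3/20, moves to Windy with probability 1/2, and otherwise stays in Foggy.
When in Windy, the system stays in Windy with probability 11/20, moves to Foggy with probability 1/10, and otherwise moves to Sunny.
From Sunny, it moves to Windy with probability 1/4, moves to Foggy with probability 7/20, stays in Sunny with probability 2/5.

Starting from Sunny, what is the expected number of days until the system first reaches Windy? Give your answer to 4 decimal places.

Let t(s) be the expected number of days to first reach Windy from state s, with t(Windy) = 0. Conditioning on the first day:
t(Foggy) = 1 + 0.35·t(Foggy) + 0.15·t(Sunny)
t(Sunny) = 1 + 0.35·t(Foggy) + 0.4·t(Sunny)
Solving: t(Foggy) = 2.2222, t(Sunny) = 2.9630.
Expected days from Sunny to Windy: 2.9630.

2.9630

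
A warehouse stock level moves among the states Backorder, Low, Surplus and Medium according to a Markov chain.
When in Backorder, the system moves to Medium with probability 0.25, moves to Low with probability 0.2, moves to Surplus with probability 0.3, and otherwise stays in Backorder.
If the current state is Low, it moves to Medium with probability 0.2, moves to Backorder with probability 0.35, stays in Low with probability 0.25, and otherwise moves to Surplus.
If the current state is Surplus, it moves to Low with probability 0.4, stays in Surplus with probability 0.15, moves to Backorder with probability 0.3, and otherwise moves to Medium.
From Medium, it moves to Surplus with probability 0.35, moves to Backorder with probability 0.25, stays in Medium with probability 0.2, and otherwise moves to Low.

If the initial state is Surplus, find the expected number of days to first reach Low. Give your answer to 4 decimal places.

Let t(s) be the expected number of days to first reach Low from state s, with t(Low) = 0. Conditioning on the first day:
t(Backorder) = 1 + 0.25·t(Backorder) + 0.3·t(Surplus) + 0.25·t(Medium)
t(Surplus) = 1 + 0.3·t(Backorder) + 0.15·t(Surplus) + 0.15·t(Medium)
t(Medium) = 1 + 0.25·t(Backorder) + 0.35·t(Surplus) + 0.2·t(Medium)
Solving: t(Backorder) = 3.9367, t(Surplus) = 3.2549, t(Medium) = 3.9042.
Expected days from Surplus to Low: 3.2549.

3.2549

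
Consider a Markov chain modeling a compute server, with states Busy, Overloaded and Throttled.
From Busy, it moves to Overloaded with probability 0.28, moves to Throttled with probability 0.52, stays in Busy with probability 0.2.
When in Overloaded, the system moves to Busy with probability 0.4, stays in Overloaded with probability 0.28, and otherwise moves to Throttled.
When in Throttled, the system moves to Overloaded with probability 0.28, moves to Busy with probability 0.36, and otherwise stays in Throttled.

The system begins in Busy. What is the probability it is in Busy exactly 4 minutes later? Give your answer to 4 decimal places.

Propagate the distribution vector 4 minutes from Busy.
After 0 minutes: (1.0000, 0.0000, 0.0000)
After 1 minute: (0.2000, 0.2800, 0.5200)
After 2 minutes: (0.3392, 0.2800, 0.3808)
After 3 minutes: (0.3169, 0.2800, 0.4031)
After 4 minutes: (0.3205, 0.2800, 0.3995)
P(in Busy after 4 minutes) = 0.3205

0.3205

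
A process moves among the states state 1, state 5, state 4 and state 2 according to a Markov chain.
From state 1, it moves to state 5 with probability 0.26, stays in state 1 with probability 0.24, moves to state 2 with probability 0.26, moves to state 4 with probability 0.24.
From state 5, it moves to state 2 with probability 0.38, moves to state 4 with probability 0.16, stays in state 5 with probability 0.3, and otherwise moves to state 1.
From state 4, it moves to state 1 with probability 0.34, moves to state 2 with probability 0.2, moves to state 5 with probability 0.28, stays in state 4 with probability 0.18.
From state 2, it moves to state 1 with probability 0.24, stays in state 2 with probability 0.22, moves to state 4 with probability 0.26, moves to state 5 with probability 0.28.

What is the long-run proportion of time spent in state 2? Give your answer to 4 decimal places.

0.2703

Let the stationary distribution be π with π = πP and π_1 + π_2 + π_3 + π_4 = 1.
π_1 = 0.24·π_1 + 0.16·π_2 + 0.34·π_3 + 0.24·π_4
π_2 = 0.26·π_1 + 0.3·π_2 + 0.28·π_3 + 0.28·π_4
π_3 = 0.24·π_1 + 0.16·π_2 + 0.18·π_3 + 0.26·π_4
Solving with the normalization constraint gives π = (0.2386, 0.2808, 0.2103, 0.2703).
So the stationary probability of state 2 is 0.2703.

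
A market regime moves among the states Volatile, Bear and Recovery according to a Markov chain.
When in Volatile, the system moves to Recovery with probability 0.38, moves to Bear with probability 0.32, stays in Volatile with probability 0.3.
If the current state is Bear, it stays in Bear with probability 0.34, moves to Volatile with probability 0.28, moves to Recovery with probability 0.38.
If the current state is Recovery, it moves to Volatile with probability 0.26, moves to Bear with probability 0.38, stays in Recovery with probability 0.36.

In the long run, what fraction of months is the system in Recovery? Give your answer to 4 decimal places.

Let the stationary distribution be π with π = πP and π_1 + π_2 + π_3 = 1.
π_1 = 0.3·π_1 + 0.28·π_2 + 0.26·π_3
π_2 = 0.32·π_1 + 0.34·π_2 + 0.38·π_3
Solving with the normalization constraint gives π = (0.2781, 0.3493, 0.3725).
So the stationary probability of Recovery is 0.3725.

0.3725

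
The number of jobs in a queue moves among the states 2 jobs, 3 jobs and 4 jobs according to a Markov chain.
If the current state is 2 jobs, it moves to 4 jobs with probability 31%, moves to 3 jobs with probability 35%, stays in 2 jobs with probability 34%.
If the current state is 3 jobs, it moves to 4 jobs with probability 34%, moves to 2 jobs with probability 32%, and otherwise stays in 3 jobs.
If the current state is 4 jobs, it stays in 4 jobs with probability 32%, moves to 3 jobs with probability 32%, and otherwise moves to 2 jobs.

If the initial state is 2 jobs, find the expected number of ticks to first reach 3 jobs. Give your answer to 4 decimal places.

Let t(s) be the expected number of ticks to first reach 3 jobs from state s, with t(3 jobs) = 0. Conditioning on the first tick:
t(2 jobs) = 1 + 0.34·t(2 jobs) + 0.31·t(4 jobs)
t(4 jobs) = 1 + 0.36·t(2 jobs) + 0.32·t(4 jobs)
Solving: t(2 jobs) = 2.9359, t(4 jobs) = 3.0249.
Expected ticks from 2 jobs to 3 jobs: 2.9359.

2.9359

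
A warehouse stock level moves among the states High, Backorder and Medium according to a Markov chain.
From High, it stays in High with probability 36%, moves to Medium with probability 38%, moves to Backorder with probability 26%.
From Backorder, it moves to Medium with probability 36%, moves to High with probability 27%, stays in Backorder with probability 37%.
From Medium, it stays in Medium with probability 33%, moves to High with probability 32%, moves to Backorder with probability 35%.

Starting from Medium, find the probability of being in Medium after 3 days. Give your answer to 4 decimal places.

0.3556

Propagate the distribution vector 3 days from Medium.
After 0 days: (0.0000, 0.0000, 1.0000)
After 1 day: (0.3200, 0.3500, 0.3300)
After 2 days: (0.3153, 0.3282, 0.3565)
After 3 days: (0.3162, 0.3282, 0.3556)
P(in Medium after 3 days) = 0.3556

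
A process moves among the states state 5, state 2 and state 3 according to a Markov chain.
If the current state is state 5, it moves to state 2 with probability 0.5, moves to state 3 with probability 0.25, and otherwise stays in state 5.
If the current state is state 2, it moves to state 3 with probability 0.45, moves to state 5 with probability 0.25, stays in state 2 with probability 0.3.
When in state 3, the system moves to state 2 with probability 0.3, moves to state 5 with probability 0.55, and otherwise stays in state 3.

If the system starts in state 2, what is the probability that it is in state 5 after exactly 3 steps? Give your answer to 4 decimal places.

Propagate the distribution vector 3 steps from state 2.
After 0 steps: (0.0000, 1.0000, 0.0000)
After 1 step: (0.2500, 0.3000, 0.4500)
After 2 steps: (0.3850, 0.3500, 0.2650)
After 3 steps: (0.3295, 0.3770, 0.2935)
P(in state 5 after 3 steps) = 0.3295

0.3295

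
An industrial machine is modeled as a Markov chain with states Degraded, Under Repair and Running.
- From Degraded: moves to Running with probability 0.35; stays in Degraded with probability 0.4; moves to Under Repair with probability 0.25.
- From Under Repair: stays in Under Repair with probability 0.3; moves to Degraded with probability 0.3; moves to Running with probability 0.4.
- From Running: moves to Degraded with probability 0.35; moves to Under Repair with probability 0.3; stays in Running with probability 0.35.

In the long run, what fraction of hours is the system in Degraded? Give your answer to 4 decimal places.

Let the stationary distribution be π with π = πP and π_1 + π_2 + π_3 = 1.
π_1 = 0.4·π_1 + 0.3·π_2 + 0.35·π_3
π_2 = 0.25·π_1 + 0.3·π_2 + 0.3·π_3
Solving with the normalization constraint gives π = (0.3536, 0.2823, 0.3641).
So the stationary probability of Degraded is 0.3536.

0.3536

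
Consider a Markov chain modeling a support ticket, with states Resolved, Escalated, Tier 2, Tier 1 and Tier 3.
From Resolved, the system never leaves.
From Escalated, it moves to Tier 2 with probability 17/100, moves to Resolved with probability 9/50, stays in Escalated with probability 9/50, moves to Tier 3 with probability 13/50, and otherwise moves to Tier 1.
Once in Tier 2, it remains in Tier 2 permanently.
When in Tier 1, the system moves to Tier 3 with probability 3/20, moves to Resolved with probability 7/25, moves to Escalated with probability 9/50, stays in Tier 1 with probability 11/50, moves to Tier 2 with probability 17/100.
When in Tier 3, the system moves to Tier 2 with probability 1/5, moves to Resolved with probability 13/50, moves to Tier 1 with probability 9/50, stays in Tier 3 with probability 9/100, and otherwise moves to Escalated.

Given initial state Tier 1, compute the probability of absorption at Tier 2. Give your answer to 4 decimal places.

0.4046

Let h(s) be the probability of absorption at Tier 2 starting from transient state s. Then h(Tier 2) = 1 and h(Resolved) = 0. By first-step analysis:
h(Escalated) = 0.18·0 + 0.18·h(Escalated) + 0.17·1 + 0.21·h(Tier 1) + 0.26·h(Tier 3)
h(Tier 1) = 0.28·0 + 0.18·h(Escalated) + 0.17·1 + 0.22·h(Tier 1) + 0.15·h(Tier 3)
h(Tier 3) = 0.26·0 + 0.27·h(Escalated) + 0.2·1 + 0.18·h(Tier 1) + 0.09·h(Tier 3)
Solving: h(Escalated) = 0.4482, h(Tier 1) = 0.4046, h(Tier 3) = 0.4328.
Starting from Tier 1, the probability is 0.4046.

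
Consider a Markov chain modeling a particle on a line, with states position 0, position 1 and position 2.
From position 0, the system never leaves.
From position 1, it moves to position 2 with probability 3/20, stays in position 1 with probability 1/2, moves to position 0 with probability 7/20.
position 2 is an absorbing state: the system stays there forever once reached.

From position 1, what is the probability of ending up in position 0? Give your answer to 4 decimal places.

0.7000

Let h(s) be the probability of absorption at position 0 starting from transient state s. Then h(position 0) = 1 and h(position 2) = 0. By first-step analysis:
h(position 1) = 0.35·1 + 0.5·h(position 1) + 0.15·0
Solving: h(position 1) = 0.7000.
Starting from position 1, the probability is 0.7000.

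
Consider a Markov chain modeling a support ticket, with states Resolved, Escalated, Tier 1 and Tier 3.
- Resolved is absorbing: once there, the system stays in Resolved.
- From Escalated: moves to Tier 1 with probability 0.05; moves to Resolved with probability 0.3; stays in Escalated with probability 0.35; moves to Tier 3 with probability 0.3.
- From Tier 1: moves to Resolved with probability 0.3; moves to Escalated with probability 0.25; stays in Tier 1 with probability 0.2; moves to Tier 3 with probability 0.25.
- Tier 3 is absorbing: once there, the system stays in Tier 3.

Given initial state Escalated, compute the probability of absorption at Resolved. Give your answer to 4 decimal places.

0.5025

Let h(s) be the probability of absorption at Resolved starting from transient state s. Then h(Resolved) = 1 and h(Tier 3) = 0. By first-step analysis:
h(Escalated) = 0.3·1 + 0.35·h(Escalated) + 0.05·h(Tier 1) + 0.3·0
h(Tier 1) = 0.3·1 + 0.25·h(Escalated) + 0.2·h(Tier 1) + 0.25·0
Solving: h(Escalated) = 0.5025, h(Tier 1) = 0.5320.
Starting from Escalated, the probability is 0.5025.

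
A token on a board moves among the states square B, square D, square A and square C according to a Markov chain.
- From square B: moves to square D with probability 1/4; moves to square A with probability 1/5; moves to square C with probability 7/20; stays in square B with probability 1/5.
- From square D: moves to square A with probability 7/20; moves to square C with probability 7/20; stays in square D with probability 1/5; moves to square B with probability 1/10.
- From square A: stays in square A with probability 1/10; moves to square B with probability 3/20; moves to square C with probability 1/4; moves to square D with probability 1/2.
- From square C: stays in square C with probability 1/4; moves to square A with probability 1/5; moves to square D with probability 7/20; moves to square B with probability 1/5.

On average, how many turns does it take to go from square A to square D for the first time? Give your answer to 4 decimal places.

2.3985

Let t(s) be the expected number of turns to first reach square D from state s, with t(square D) = 0. Conditioning on the first turn:
t(square B) = 1 + 0.2·t(square B) + 0.2·t(square A) + 0.35·t(square C)
t(square A) = 1 + 0.15·t(square B) + 0.1·t(square A) + 0.25·t(square C)
t(square C) = 1 + 0.2·t(square B) + 0.2·t(square A) + 0.25·t(square C)
Solving: t(square B) = 3.0711, t(square A) = 2.3985, t(square C) = 2.7919.
Expected turns from square A to square D: 2.3985.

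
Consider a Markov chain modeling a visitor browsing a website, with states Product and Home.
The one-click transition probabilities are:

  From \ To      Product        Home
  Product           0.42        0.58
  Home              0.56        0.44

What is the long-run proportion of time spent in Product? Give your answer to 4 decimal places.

0.4912

Let the stationary distribution be π with π = πP and π_1 + π_2 = 1.
π_1 = 0.42·π_1 + 0.56·π_2
Solving with the normalization constraint gives π = (0.4912, 0.5088).
So the stationary probability of Product is 0.4912.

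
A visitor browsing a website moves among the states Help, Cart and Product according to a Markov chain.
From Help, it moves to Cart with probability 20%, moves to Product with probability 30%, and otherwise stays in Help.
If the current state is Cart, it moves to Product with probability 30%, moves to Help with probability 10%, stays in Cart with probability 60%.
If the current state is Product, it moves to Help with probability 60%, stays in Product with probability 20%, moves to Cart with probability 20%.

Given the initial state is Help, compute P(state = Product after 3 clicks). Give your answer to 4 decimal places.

0.2730

Propagate the distribution vector 3 clicks from Help.
After 0 clicks: (1.0000, 0.0000, 0.0000)
After 1 click: (0.5000, 0.2000, 0.3000)
After 2 clicks: (0.4500, 0.2800, 0.2700)
After 3 clicks: (0.4150, 0.3120, 0.2730)
P(in Product after 3 clicks) = 0.2730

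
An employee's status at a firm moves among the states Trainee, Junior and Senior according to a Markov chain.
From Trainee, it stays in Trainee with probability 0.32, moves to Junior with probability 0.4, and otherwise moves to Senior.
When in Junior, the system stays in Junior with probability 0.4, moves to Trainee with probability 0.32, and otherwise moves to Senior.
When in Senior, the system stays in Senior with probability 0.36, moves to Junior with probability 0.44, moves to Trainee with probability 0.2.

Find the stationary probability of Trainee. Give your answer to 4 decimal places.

0.2835

Let the stationary distribution be π with π = πP and π_1 + π_2 + π_3 = 1.
π_1 = 0.32·π_1 + 0.32·π_2 + 0.2·π_3
π_2 = 0.4·π_1 + 0.4·π_2 + 0.44·π_3
Solving with the normalization constraint gives π = (0.2835, 0.4122, 0.3043).
So the stationary probability of Trainee is 0.2835.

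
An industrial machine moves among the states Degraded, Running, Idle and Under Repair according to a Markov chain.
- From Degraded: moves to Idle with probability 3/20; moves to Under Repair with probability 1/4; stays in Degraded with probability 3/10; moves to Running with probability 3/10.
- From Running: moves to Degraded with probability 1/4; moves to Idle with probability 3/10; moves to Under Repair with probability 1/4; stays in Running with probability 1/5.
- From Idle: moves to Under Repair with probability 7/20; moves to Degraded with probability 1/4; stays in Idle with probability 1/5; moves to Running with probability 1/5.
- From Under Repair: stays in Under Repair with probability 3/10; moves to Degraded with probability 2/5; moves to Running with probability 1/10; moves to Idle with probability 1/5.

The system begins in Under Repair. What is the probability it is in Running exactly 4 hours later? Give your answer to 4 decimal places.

Propagate the distribution vector 4 hours from Under Repair.
After 0 hours: (0.0000, 0.0000, 0.0000, 1.0000)
After 1 hour: (0.4000, 0.1000, 0.2000, 0.3000)
After 2 hours: (0.3150, 0.2100, 0.1900, 0.2850)
After 3 hours: (0.3085, 0.2030, 0.2053, 0.2833)
After 4 hours: (0.3079, 0.2025, 0.2049, 0.2847)
P(in Running after 4 hours) = 0.2025

0.2025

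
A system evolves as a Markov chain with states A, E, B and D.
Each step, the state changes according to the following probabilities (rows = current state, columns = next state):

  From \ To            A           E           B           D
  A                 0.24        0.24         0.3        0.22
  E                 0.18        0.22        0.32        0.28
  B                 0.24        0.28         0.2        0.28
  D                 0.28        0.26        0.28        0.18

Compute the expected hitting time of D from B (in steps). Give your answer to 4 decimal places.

Let t(s) be the expected number of steps to first reach D from state s, with t(D) = 0. Conditioning on the first step:
t(A) = 1 + 0.24·t(A) + 0.24·t(E) + 0.3·t(B)
t(E) = 1 + 0.18·t(A) + 0.22·t(E) + 0.32·t(B)
t(B) = 1 + 0.24·t(A) + 0.28·t(E) + 0.2·t(B)
Solving: t(A) = 3.9777, t(E) = 3.7393, t(B) = 3.7521.
Expected steps from B to D: 3.7521.

3.7521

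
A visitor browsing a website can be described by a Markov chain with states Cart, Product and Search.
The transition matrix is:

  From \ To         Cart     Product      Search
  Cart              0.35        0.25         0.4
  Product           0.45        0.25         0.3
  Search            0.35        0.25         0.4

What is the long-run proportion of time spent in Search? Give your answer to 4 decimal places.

0.3750

Let the stationary distribution be π with π = πP and π_1 + π_2 + π_3 = 1.
π_1 = 0.35·π_1 + 0.45·π_2 + 0.35·π_3
π_2 = 0.25·π_1 + 0.25·π_2 + 0.25·π_3
Solving with the normalization constraint gives π = (0.3750, 0.2500, 0.3750).
So the stationary probability of Search is 0.3750.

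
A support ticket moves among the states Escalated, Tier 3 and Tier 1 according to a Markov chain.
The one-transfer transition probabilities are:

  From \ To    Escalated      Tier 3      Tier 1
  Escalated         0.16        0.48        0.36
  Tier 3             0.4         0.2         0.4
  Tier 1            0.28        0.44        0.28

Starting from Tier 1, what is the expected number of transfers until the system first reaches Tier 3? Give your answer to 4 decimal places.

Let t(s) be the expected number of transfers to first reach Tier 3 from state s, with t(Tier 3) = 0. Conditioning on the first transfer:
t(Escalated) = 1 + 0.16·t(Escalated) + 0.36·t(Tier 1)
t(Tier 1) = 1 + 0.28·t(Escalated) + 0.28·t(Tier 1)
Solving: t(Escalated) = 2.1429, t(Tier 1) = 2.2222.
Expected transfers from Tier 1 to Tier 3: 2.2222.

2.2222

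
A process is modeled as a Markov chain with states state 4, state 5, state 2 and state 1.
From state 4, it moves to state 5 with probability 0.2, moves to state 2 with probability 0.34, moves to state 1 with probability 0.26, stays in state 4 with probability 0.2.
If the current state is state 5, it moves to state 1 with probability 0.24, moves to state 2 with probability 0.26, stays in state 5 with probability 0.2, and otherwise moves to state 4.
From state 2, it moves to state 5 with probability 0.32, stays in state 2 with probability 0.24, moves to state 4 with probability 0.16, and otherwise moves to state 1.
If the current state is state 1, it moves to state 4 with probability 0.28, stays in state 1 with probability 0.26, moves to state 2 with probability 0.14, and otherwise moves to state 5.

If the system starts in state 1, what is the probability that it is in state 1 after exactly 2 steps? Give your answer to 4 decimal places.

0.2564

Propagate the distribution vector 2 steps from state 1.
After 0 steps: (0.0000, 0.0000, 0.0000, 1.0000)
After 1 step: (0.2800, 0.3200, 0.1400, 0.2600)
After 2 steps: (0.2472, 0.2480, 0.2484, 0.2564)
P(in state 1 after 2 steps) = 0.2564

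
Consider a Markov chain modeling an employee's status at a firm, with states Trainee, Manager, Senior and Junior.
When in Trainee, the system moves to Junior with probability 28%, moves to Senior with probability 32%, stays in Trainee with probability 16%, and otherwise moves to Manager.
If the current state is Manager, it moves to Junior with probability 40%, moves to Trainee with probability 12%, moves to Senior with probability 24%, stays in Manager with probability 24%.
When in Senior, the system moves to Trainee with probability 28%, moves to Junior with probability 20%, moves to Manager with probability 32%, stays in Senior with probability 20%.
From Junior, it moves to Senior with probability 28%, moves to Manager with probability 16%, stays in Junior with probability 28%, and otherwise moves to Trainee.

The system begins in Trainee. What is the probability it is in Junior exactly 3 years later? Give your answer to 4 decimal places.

Propagate the distribution vector 3 years from Trainee.
After 0 years: (1.0000, 0.0000, 0.0000, 0.0000)
After 1 year: (0.1600, 0.2400, 0.3200, 0.2800)
After 2 years: (0.2224, 0.2432, 0.2512, 0.2832)
After 3 years: (0.2144, 0.2374, 0.2591, 0.2891)
P(in Junior after 3 years) = 0.2891

0.2891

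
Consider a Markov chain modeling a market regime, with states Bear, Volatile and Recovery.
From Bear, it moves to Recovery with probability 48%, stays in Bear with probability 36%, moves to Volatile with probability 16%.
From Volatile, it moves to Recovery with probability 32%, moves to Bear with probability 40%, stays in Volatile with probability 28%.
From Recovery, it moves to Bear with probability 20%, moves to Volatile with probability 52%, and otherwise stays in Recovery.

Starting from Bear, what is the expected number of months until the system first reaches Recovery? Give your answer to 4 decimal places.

2.2177

Let t(s) be the expected number of months to first reach Recovery from state s, with t(Recovery) = 0. Conditioning on the first month:
t(Bear) = 1 + 0.36·t(Bear) + 0.16·t(Volatile)
t(Volatile) = 1 + 0.4·t(Bear) + 0.28·t(Volatile)
Solving: t(Bear) = 2.2177, t(Volatile) = 2.6210.
Expected months from Bear to Recovery: 2.2177.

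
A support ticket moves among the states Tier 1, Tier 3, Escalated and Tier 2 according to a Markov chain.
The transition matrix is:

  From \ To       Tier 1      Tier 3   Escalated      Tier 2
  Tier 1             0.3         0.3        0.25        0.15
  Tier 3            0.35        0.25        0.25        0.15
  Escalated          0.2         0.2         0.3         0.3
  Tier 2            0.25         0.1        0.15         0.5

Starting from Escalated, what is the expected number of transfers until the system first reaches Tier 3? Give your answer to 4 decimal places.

Let t(s) be the expected number of transfers to first reach Tier 3 from state s, with t(Tier 3) = 0. Conditioning on the first transfer:
t(Tier 1) = 1 + 0.3·t(Tier 1) + 0.25·t(Escalated) + 0.15·t(Tier 2)
t(Escalated) = 1 + 0.2·t(Tier 1) + 0.3·t(Escalated) + 0.3·t(Tier 2)
t(Tier 2) = 1 + 0.25·t(Tier 1) + 0.15·t(Escalated) + 0.5·t(Tier 2)
Solving: t(Tier 1) = 4.5504, t(Escalated) = 5.2338, t(Tier 2) = 5.8453.
Expected transfers from Escalated to Tier 3: 5.2338.

5.2338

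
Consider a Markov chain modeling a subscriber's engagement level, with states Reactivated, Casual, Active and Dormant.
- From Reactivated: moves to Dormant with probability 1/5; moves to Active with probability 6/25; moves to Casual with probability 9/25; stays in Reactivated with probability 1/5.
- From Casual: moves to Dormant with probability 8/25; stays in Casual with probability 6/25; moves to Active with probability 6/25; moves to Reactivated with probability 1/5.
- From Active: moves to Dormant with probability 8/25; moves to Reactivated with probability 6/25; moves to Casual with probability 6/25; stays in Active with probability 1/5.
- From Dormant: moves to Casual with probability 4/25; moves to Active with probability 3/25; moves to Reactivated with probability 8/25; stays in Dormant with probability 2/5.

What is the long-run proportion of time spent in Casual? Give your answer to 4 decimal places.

0.2442

Let the stationary distribution be π with π = πP and π_1 + π_2 + π_3 + π_4 = 1.
π_1 = 0.2·π_1 + 0.2·π_2 + 0.24·π_3 + 0.32·π_4
π_2 = 0.36·π_1 + 0.24·π_2 + 0.24·π_3 + 0.16·π_4
π_3 = 0.24·π_1 + 0.24·π_2 + 0.2·π_3 + 0.12·π_4
Solving with the normalization constraint gives π = (0.2457, 0.2442, 0.1943, 0.3158).
So the stationary probability of Casual is 0.2442.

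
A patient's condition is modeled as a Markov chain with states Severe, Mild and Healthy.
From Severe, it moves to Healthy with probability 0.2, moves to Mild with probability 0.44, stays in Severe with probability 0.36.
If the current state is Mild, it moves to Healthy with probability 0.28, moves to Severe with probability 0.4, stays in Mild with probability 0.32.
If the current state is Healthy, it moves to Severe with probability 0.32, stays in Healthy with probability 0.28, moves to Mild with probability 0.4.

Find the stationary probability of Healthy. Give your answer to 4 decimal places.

0.2508

Let the stationary distribution be π with π = πP and π_1 + π_2 + π_3 = 1.
π_1 = 0.36·π_1 + 0.4·π_2 + 0.32·π_3
π_2 = 0.44·π_1 + 0.32·π_2 + 0.4·π_3
Solving with the normalization constraint gives π = (0.3653, 0.3839, 0.2508).
So the stationary probability of Healthy is 0.2508.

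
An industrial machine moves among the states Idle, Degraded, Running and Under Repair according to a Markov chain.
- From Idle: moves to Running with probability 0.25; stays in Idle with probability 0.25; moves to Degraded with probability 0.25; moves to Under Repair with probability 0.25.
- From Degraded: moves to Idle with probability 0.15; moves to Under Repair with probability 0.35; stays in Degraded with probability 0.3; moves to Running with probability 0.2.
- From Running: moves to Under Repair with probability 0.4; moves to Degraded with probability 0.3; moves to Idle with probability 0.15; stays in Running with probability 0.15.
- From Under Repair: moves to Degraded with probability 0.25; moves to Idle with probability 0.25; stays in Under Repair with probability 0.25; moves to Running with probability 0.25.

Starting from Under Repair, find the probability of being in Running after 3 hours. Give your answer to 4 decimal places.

Propagate the distribution vector 3 hours from Under Repair.
After 0 hours: (0.0000, 0.0000, 0.0000, 1.0000)
After 1 hour: (0.2500, 0.2500, 0.2500, 0.2500)
After 2 hours: (0.2000, 0.2750, 0.2125, 0.3125)
After 3 hours: (0.2013, 0.2744, 0.2150, 0.3094)
P(in Running after 3 hours) = 0.2150

0.2150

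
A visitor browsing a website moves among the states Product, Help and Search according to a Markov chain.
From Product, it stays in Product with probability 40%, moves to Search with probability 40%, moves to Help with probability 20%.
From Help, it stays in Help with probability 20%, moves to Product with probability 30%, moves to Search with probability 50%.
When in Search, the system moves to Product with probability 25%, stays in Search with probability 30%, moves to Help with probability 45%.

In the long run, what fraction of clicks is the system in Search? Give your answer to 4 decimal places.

0.3907

Let the stationary distribution be π with π = πP and π_1 + π_2 + π_3 = 1.
π_1 = 0.4·π_1 + 0.3·π_2 + 0.25·π_3
π_2 = 0.2·π_1 + 0.2·π_2 + 0.45·π_3
Solving with the normalization constraint gives π = (0.3116, 0.2977, 0.3907).
So the stationary probability of Search is 0.3907.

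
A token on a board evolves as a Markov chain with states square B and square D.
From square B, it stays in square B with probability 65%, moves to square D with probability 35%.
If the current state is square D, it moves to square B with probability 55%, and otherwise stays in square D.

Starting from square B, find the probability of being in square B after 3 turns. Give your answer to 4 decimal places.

0.6115

Propagate the distribution vector 3 turns from square B.
After 0 turns: (1.0000, 0.0000)
After 1 turn: (0.6500, 0.3500)
After 2 turns: (0.6150, 0.3850)
After 3 turns: (0.6115, 0.3885)
P(in square B after 3 turns) = 0.6115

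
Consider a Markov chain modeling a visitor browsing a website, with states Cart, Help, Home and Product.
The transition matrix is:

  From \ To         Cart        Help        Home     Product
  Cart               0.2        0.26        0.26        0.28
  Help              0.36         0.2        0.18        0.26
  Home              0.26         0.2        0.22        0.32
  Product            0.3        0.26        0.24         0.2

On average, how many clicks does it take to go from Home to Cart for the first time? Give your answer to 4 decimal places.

Let t(s) be the expected number of clicks to first reach Cart from state s, with t(Cart) = 0. Conditioning on the first click:
t(Help) = 1 + 0.2·t(Help) + 0.18·t(Home) + 0.26·t(Product)
t(Home) = 1 + 0.2·t(Help) + 0.22·t(Home) + 0.32·t(Product)
t(Product) = 1 + 0.26·t(Help) + 0.24·t(Home) + 0.2·t(Product)
Solving: t(Help) = 3.0842, t(Home) = 3.4175, t(Product) = 3.2776.
Expected clicks from Home to Cart: 3.4175.

3.4175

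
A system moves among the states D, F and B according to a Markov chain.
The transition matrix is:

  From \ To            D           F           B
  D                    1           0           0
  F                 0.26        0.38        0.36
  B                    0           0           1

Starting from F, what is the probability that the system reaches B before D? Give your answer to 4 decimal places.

Let h(s) be the probability of absorption at B starting from transient state s. Then h(B) = 1 and h(D) = 0. By first-step analysis:
h(F) = 0.26·0 + 0.38·h(F) + 0.36·1
Solving: h(F) = 0.5806.
Starting from F, the probability is 0.5806.

0.5806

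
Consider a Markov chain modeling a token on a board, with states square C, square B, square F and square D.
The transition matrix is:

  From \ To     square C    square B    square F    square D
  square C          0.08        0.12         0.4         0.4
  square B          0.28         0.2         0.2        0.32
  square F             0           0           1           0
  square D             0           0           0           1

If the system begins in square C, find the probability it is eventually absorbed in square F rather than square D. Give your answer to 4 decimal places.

Let h(s) be the probability of absorption at square F starting from transient state s. Then h(square F) = 1 and h(square D) = 0. By first-step analysis:
h(square C) = 0.08·h(square C) + 0.12·h(square B) + 0.4·1 + 0.4·0
h(square B) = 0.28·h(square C) + 0.2·h(square B) + 0.2·1 + 0.32·0
Solving: h(square C) = 0.4897, h(square B) = 0.4214.
Starting from square C, the probability is 0.4897.

0.4897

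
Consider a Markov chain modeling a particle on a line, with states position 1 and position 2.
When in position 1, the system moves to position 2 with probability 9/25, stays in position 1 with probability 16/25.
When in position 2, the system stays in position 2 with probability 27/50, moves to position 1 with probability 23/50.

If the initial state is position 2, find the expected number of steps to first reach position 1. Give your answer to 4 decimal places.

Let t(s) be the expected number of steps to first reach position 1 from state s, with t(position 1) = 0. Conditioning on the first step:
t(position 2) = 1 + 0.54·t(position 2)
Solving: t(position 2) = 2.1739.
Expected steps from position 2 to position 1: 2.1739.

2.1739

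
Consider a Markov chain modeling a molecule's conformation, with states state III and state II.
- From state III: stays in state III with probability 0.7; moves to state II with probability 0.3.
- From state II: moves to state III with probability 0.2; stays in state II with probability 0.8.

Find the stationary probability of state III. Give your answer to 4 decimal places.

Let the stationary distribution be π with π = πP and π_1 + π_2 = 1.
π_1 = 0.7·π_1 + 0.2·π_2
Solving with the normalization constraint gives π = (0.4000, 0.6000).
So the stationary probability of state III is 0.4000.

0.4000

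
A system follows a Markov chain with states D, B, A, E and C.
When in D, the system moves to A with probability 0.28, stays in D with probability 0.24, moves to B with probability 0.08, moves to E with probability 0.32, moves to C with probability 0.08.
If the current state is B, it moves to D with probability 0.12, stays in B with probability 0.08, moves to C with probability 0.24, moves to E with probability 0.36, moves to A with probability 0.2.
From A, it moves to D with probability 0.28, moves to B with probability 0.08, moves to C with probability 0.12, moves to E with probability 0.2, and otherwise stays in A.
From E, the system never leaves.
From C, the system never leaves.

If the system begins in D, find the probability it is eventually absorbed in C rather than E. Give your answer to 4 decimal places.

Let h(s) be the probability of absorption at C starting from transient state s. Then h(C) = 1 and h(E) = 0. By first-step analysis:
h(D) = 0.24·h(D) + 0.08·h(B) + 0.28·h(A) + 0.32·0 + 0.08·1
h(B) = 0.12·h(D) + 0.08·h(B) + 0.2·h(A) + 0.36·0 + 0.24·1
h(A) = 0.28·h(D) + 0.08·h(B) + 0.32·h(A) + 0.2·0 + 0.12·1
Solving: h(D) = 0.2650, h(B) = 0.3669, h(A) = 0.3288.
Starting from D, the probability is 0.2650.

0.2650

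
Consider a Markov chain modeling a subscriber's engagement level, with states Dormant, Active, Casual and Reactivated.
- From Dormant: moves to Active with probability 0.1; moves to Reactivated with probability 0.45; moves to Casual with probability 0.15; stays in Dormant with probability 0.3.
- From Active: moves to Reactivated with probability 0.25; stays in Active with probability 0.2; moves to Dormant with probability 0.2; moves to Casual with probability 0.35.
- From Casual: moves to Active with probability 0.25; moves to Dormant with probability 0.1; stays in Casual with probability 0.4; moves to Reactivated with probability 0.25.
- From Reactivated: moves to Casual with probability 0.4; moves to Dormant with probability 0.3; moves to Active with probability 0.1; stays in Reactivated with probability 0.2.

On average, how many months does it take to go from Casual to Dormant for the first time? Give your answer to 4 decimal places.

Let t(s) be the expected number of months to first reach Dormant from state s, with t(Dormant) = 0. Conditioning on the first month:
t(Active) = 1 + 0.2·t(Active) + 0.35·t(Casual) + 0.25·t(Reactivated)
t(Casual) = 1 + 0.25·t(Active) + 0.4·t(Casual) + 0.25·t(Reactivated)
t(Reactivated) = 1 + 0.1·t(Active) + 0.4·t(Casual) + 0.2·t(Reactivated)
Solving: t(Active) = 5.3846, t(Casual) = 5.9514, t(Reactivated) = 4.8988.
Expected months from Casual to Dormant: 5.9514.

5.9514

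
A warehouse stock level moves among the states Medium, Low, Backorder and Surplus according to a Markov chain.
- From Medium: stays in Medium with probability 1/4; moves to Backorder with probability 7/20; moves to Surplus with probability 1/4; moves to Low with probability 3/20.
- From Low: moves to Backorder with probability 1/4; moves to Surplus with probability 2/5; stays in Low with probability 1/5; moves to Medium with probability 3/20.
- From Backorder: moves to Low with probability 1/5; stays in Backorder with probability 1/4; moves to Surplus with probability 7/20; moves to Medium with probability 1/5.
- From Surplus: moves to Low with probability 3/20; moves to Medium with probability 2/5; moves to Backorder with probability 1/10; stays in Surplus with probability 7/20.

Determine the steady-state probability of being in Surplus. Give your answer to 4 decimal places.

0.3314

Let the stationary distribution be π with π = πP and π_1 + π_2 + π_3 + π_4 = 1.
π_1 = 0.25·π_1 + 0.15·π_2 + 0.2·π_3 + 0.4·π_4
π_2 = 0.15·π_1 + 0.2·π_2 + 0.2·π_3 + 0.15·π_4
π_3 = 0.35·π_1 + 0.25·π_2 + 0.25·π_3 + 0.1·π_4
Solving with the normalization constraint gives π = (0.2713, 0.1699, 0.2274, 0.3314).
So the stationary probability of Surplus is 0.3314.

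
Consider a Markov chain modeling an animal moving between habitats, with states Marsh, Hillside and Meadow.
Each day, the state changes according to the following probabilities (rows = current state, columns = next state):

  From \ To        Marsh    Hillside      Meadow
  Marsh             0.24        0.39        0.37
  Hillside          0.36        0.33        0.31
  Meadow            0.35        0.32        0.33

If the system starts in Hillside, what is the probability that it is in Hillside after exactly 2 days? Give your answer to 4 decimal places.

Sum over the intermediate state after 1 day:
P = P(Hillside→Marsh)·P(Marsh→Hillside) + P(Hillside→Hillside)·P(Hillside→Hillside) + P(Hillside→Meadow)·P(Meadow→Hillside)
  = 0.36×0.39 + 0.33×0.33 + 0.31×0.32
  = 0.1404 + 0.1089 + 0.0992 = 0.3485

0.3485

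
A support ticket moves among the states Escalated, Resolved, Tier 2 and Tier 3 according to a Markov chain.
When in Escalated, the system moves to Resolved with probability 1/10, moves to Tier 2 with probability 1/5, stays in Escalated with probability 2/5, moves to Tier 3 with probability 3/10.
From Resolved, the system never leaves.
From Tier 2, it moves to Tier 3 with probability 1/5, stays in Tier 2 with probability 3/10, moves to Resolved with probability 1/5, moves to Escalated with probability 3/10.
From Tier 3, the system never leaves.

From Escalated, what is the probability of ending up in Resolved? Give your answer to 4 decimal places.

0.3056

Let h(s) be the probability of absorption at Resolved starting from transient state s. Then h(Resolved) = 1 and h(Tier 3) = 0. By first-step analysis:
h(Escalated) = 0.4·h(Escalated) + 0.1·1 + 0.2·h(Tier 2) + 0.3·0
h(Tier 2) = 0.3·h(Escalated) + 0.2·1 + 0.3·h(Tier 2) + 0.2·0
Solving: h(Escalated) = 0.3056, h(Tier 2) = 0.4167.
Starting from Escalated, the probability is 0.3056.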